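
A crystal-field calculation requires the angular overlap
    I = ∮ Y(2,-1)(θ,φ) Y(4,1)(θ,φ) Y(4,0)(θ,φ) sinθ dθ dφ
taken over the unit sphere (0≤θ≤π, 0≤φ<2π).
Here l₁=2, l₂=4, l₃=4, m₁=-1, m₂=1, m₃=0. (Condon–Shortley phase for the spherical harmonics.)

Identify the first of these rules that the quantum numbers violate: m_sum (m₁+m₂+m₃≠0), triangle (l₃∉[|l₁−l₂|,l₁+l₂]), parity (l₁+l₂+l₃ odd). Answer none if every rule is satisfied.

azimuthal sum: -1 + 1 + 0 = 0  ✓
2 ≤ 4 ≤ 6 (triangle on l)  ✓
L = 2 + 4 + 4 = 10 (even)  ✓

none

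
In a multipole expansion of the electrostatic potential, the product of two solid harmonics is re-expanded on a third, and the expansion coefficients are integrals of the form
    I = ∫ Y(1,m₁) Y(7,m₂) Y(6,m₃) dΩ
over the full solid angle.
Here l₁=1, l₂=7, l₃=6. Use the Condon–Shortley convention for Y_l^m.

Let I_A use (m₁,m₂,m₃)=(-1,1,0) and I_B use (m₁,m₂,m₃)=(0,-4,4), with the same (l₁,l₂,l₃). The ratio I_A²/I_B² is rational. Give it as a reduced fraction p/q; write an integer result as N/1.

28/33

l's match ⇒ only the (l;m) 3-j factors differ between A and B.
A: triangle coeff Δ(1,7,6) = 1/1365; Σ_t [2,2]: t=2:+1/1036800 = 1/1036800; (3j)²=4/195 [(1 7 6; -1 1 0)], sign=+1
B: triangle coeff Δ(1,7,6) = 1/1365; Σ_t [1,1]: t=1:−1/7257600 = -1/7257600; (3j)²=11/455 [(1 7 6; 0 -4 4)], sign=-1
I_A²/I_B² = (4/195)/(11/455) = 28/33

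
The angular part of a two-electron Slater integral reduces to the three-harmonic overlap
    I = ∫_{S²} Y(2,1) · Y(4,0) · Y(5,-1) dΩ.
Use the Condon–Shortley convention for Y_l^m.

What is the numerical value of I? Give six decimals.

Σlᵢ=11 odd — θ-integrand is odd under cosθ→−cosθ; I=0

0.000000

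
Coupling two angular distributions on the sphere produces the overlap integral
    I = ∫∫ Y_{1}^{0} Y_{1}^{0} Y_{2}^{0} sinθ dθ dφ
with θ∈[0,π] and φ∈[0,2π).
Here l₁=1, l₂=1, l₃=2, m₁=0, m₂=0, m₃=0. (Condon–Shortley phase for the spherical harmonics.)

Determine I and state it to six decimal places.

0.252313

m-sum 0 ✓  L=4 even ✓  0≤2≤2 ✓
Π(2lᵢ+1) = 3×3×5 = 45
triangle coeff Δ(1,1,2) = 1/30
Σ_t [0,0]: t=0:+1/1 = 1/1
(3j)²=2/15 [(1 1 2; 0 0 0)], sign=+1
(m-triple is (0,0,0) — same symbol as above.)
⇒ 4πI² = 4/5
I = (+1)√(4/5/(4π)) = 0.25231325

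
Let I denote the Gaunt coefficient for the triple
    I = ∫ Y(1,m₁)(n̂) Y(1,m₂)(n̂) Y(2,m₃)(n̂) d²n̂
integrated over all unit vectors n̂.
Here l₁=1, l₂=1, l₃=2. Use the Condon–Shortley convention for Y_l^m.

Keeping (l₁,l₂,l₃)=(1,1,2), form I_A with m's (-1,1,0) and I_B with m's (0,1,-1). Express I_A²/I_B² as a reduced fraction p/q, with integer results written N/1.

1/3

l's match ⇒ only the (l;m) 3-j factors differ between A and B.
A: triangle coeff Δ(1,1,2) = 1/30; Σ_t [0,0]: t=0:+1/4 = 1/4; (3j)²=1/30 [(1 1 2; -1 1 0)], sign=+1
B: triangle coeff Δ(1,1,2) = 1/30; Σ_t [0,0]: t=0:+1/2 = 1/2; (3j)²=1/10 [(1 1 2; 0 1 -1)], sign=-1
I_A²/I_B² = (1/30)/(1/10) = 1/3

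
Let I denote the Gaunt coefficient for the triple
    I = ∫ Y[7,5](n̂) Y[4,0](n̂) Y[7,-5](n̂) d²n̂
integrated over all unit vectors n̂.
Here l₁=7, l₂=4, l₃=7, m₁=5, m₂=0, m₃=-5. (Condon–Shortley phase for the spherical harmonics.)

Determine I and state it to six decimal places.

Checks pass: Σm=0; 18 even; l₃=7∈[3,11].
(2·7+1)(2·4+1)(2·7+1) = 2025
Δ: 4! 10! 4! / 19! → 1/58198140
sum: t=0:+1/17418240 t=1:−1/622080 t=2:+1/230400 t=3:−1/622080 t=4:+1/17418240 = 1/806400
3j²(7 4 7; 0 0 0) = Δ·Π!·Σ² = 2268/230945  (sign -1)
sum: t=0:+1/46448640 t=1:−1/13063680 t=2:+1/58060800 = -79/2090188800
3j²(7 4 7; 5 0 -5) = Δ·Π!·Σ² = 68651/5290740  (sign -1)
combine: 4πI² = 2025·2268/230945·68651/5290740 = 4549689/17631601
take √, sign +1: I = 0.14329797

0.143298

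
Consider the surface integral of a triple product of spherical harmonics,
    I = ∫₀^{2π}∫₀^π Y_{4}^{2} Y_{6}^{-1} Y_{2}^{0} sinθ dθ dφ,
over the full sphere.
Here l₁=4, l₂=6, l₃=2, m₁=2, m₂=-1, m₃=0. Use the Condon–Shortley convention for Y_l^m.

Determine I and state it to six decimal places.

Σmᵢ = 1 ≠ 0, so the φ-integral vanishes; I = 0

0.000000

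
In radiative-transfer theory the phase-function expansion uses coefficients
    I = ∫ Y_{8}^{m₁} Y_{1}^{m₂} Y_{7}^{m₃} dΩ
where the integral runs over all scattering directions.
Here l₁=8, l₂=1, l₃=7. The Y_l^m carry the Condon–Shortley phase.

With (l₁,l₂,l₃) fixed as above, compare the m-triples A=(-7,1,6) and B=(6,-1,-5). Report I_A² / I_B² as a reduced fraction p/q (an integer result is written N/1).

l's match ⇒ only the (l;m) 3-j factors differ between A and B.
A: triangle coeff Δ(8,1,7) = 1/2040; Σ_t [2,2]: t=2:+1/12454041600 = 1/12454041600; (3j)²=7/136 [(8 1 7; -7 1 6)], sign=-1
B: triangle coeff Δ(8,1,7) = 1/2040; Σ_t [0,0]: t=0:+1/1916006400 = 1/1916006400; (3j)²=91/2040 [(8 1 7; 6 -1 -5)], sign=+1
I_A²/I_B² = (7/136)/(91/2040) = 15/13

15/13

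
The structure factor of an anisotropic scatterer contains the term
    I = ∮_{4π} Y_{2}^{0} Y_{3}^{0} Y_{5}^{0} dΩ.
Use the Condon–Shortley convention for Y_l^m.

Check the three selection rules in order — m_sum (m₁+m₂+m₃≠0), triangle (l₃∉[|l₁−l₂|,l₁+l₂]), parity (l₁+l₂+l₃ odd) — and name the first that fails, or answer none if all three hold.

none

azimuthal sum: 0 + 0 + 0 = 0  ✓
1 ≤ 5 ≤ 5 (triangle on l)  ✓
L = 2 + 3 + 5 = 10 (even)  ✓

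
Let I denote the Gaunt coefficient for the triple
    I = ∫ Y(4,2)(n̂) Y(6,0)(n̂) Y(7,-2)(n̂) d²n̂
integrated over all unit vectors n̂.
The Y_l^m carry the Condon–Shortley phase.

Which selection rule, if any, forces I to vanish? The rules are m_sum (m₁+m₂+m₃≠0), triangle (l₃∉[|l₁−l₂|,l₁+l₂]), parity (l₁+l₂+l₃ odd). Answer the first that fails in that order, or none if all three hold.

parity

Σmᵢ = 0  ✓
l₃∈[|l₁−l₂|,l₁+l₂]=[2,10], have l₃=7  ✓
Σlᵢ = 17 ⇒ odd  ✗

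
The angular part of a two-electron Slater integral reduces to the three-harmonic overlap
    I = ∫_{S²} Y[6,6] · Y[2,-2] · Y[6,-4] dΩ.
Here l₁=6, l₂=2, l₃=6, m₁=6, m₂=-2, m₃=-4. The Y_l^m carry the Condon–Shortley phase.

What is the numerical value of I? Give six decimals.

-0.076075

Checks pass: Σm=0; 14 even; l₃=6∈[4,8].
(2·6+1)(2·2+1)(2·6+1) = 845
Δ: 2! 10! 2! / 15! → 1/90090
sum: t=0:+1/69120 t=1:−1/14400 t=2:+1/69120 = -7/172800
3j²(6 2 6; 0 0 0) = Δ·Π!·Σ² = 14/715  (sign -1)
sum: t=0:+1/14515200 = 1/14515200
3j²(6 2 6; 6 -2 -4) = Δ·Π!·Σ² = 2/455  (sign +1)
combine: 4πI² = 845·14/715·2/455 = 4/55
take √, sign -1: I = -0.07607531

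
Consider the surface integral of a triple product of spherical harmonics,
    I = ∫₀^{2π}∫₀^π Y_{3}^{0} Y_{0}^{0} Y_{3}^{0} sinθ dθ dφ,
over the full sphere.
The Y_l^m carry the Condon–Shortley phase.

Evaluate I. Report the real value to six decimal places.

0.282095

m-sum 0 ✓  L=6 even ✓  3≤3≤3 ✓
Π(2lᵢ+1) = 7×1×7 = 49
triangle coeff Δ(3,0,3) = 1/7
Σ_t [0,0]: t=0:+1/36 = 1/36
(3j)²=1/7 [(3 0 3; 0 0 0)], sign=-1
(m-triple is (0,0,0) — same symbol as above.)
⇒ 4πI² = 1/1
I = (+1)√(1/1/(4π)) = 0.28209479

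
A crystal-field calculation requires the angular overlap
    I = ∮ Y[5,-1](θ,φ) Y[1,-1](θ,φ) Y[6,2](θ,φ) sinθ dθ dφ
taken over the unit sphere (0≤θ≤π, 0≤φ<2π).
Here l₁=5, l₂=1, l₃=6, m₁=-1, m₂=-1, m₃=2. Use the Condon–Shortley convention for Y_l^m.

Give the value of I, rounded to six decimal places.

0.216205

Checks pass: Σm=0; 12 even; l₃=6∈[4,6].
(2·5+1)(2·1+1)(2·6+1) = 429
Δ: 0! 10! 2! / 13! → 1/858
sum: t=0:+1/14400 = 1/14400
3j²(5 1 6; 0 0 0) = Δ·Π!·Σ² = 6/143  (sign +1)
sum: t=0:+1/34560 = 1/34560
3j²(5 1 6; -1 -1 2) = Δ·Π!·Σ² = 14/429  (sign +1)
combine: 4πI² = 429·6/143·14/429 = 84/143
take √, sign +1: I = 0.21620548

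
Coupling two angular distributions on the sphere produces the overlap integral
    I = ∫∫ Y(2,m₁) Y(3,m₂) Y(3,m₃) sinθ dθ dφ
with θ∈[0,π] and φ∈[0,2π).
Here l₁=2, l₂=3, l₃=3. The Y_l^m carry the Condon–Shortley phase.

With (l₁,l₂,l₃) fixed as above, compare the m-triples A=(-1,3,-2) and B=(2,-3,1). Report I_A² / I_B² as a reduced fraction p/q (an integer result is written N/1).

Shared (l₁,l₂,l₃)=(2,3,3): N and (l;000)² cancel in I_A²/I_B².
A: Δ = 2!·2!·4!/9! = 1/3780; Racah Σ t=2..2: t=2:+1/48 = 1/48; ⇒ 3j(2 3 3; -1 3 -2)² = 5/84, sgn -1
B: Δ = 2!·2!·4!/9! = 1/3780; Racah Σ t=0..0: t=0:+1/96 = 1/96; ⇒ 3j(2 3 3; 2 -3 1)² = 1/42, sgn +1
I_A²/I_B² = (5/84)/(1/42) = 5/2

5/2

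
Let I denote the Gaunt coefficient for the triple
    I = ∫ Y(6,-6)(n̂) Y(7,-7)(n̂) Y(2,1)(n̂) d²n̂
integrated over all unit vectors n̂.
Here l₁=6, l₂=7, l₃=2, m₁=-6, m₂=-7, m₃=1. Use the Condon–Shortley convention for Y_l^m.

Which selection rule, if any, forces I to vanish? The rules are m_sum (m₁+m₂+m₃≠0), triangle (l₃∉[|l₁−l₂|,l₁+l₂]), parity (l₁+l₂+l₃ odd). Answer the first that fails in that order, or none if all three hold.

Σmᵢ = -12  ✗
l₃∈[|l₁−l₂|,l₁+l₂]=[1,13], have l₃=2
Σlᵢ = 15 ⇒ odd

m_sum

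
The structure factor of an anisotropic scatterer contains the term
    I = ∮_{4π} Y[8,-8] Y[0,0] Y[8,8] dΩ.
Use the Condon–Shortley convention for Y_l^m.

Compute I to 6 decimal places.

0.282095

m-sum 0 ✓  L=16 even ✓  8≤8≤8 ✓
Π(2lᵢ+1) = 17×1×17 = 289
triangle coeff Δ(8,0,8) = 1/17
Σ_t [0,0]: t=0:+1/1625702400 = 1/1625702400
(3j)²=1/17 [(8 0 8; 0 0 0)], sign=+1
Σ_t [0,0]: t=0:+1/20922789888000 = 1/20922789888000
(3j)²=1/17 [(8 0 8; -8 0 8)], sign=+1
⇒ 4πI² = 1/1
I = (+1)√(1/1/(4π)) = 0.28209479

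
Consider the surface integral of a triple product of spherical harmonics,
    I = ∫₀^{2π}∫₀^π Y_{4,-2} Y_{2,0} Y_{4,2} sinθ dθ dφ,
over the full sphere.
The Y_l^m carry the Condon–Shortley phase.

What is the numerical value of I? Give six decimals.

m-sum 0 ✓  L=10 even ✓  2≤4≤6 ✓
Π(2lᵢ+1) = 9×5×9 = 405
triangle coeff Δ(4,2,4) = 1/13860
Σ_t [0,2]: t=0:+1/192 t=1:−1/36 t=2:+1/192 = -5/288
(3j)²=20/693 [(4 2 4; 0 0 0)], sign=-1
Σ_t [0,2]: t=0:+1/2880 t=1:−1/120 t=2:+1/192 = -1/360
(3j)²=16/3465 [(4 2 4; -2 0 2)], sign=-1
⇒ 4πI² = 320/5929
I = (+1)√(320/5929/(4π)) = 0.06553591

0.065536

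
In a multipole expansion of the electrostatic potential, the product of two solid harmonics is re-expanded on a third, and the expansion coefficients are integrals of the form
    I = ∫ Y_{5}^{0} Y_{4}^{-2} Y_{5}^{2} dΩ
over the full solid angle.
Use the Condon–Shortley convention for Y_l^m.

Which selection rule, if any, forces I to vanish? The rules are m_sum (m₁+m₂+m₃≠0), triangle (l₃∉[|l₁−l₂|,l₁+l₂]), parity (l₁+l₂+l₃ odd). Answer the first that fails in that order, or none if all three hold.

Σmᵢ = 0  ✓
l₃∈[|l₁−l₂|,l₁+l₂]=[1,9], have l₃=5  ✓
Σlᵢ = 14 ⇒ even  ✓

none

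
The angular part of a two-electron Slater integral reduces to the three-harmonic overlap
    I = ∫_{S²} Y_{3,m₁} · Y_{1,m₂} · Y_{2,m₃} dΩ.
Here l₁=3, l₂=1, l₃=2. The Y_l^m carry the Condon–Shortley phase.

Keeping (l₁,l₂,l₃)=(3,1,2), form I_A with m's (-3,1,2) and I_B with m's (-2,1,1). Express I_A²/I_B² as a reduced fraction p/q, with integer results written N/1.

Same 3,1,2: normalisation and zero-m 3j drop out of the ratio.
A: Δ: 2! 4! 0! / 7! → 1/105; sum: t=2:+1/48 = 1/48; 3j²(3 1 2; -3 1 2) = Δ·Π!·Σ² = 1/7  (sign +1)
B: Δ: 2! 4! 0! / 7! → 1/105; sum: t=2:+1/12 = 1/12; 3j²(3 1 2; -2 1 1) = Δ·Π!·Σ² = 2/21  (sign -1)
I_A²/I_B² = (1/7)/(2/21) = 3/2

3/2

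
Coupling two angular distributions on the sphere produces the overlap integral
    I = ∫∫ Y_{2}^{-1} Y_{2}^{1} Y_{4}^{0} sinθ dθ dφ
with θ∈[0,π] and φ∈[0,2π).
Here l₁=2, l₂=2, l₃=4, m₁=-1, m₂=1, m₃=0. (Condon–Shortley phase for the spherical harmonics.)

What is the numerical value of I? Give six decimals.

0.161197

Rules hold: Σm=0, L=8 even, 0≤4≤4.
N = 5·5·9 = 225
Δ = 0!·4!·4!/9! = 1/630
Racah Σ t=0..0: t=0:+1/16 = 1/16
⇒ 3j(2 2 4; 0 0 0)² = 2/35, sgn +1
Racah Σ t=0..0: t=0:+1/36 = 1/36
⇒ 3j(2 2 4; -1 1 0)² = 8/315, sgn +1
4πI² = N·(3j₀)²·(3jₘ)² = 16/49
I = +1·√(0.326531/4π) = 0.16119702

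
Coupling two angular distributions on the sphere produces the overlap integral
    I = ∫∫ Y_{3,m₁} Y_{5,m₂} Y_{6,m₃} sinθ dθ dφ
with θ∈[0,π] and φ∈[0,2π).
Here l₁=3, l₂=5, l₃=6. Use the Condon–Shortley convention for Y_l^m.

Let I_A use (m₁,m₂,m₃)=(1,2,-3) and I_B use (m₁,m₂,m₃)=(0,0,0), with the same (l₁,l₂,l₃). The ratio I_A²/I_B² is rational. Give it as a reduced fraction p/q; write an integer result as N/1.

l's match ⇒ only the (l;m) 3-j factors differ between A and B.
A: triangle coeff Δ(3,5,6) = 1/675675; Σ_t [0,2]: t=0:+1/40320 t=1:−1/8640 t=2:+1/34560 = -1/16128; (3j)²=18/1001 [(3 5 6; 1 2 -3)], sign=+1
B: triangle coeff Δ(3,5,6) = 1/675675; Σ_t [0,2]: t=0:+1/8640 t=1:−1/2304 t=2:+1/8640 = -7/34560; (3j)²=7/429 [(3 5 6; 0 0 0)], sign=-1
I_A²/I_B² = (18/1001)/(7/429) = 54/49

54/49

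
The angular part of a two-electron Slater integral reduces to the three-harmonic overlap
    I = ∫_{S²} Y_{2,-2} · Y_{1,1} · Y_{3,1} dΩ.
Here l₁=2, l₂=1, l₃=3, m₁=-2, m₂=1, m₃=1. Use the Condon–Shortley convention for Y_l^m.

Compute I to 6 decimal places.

-0.082589

m-sum 0 ✓  L=6 even ✓  1≤3≤3 ✓
Π(2lᵢ+1) = 5×3×7 = 105
triangle coeff Δ(2,1,3) = 1/105
Σ_t [0,0]: t=0:+1/4 = 1/4
(3j)²=3/35 [(2 1 3; 0 0 0)], sign=-1
Σ_t [0,0]: t=0:+1/48 = 1/48
(3j)²=1/105 [(2 1 3; -2 1 1)], sign=+1
⇒ 4πI² = 3/35
I = (-1)√(3/35/(4π)) = -0.08258890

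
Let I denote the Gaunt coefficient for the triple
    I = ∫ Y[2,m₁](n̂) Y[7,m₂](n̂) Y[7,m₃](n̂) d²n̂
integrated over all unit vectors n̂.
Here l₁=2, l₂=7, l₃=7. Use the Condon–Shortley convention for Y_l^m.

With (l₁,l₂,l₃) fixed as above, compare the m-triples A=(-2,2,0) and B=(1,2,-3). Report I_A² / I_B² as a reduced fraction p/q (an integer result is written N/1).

1512/625

Same 2,7,7: normalisation and zero-m 3j drop out of the ratio.
A: Δ: 2! 2! 12! / 17! → 1/185640; sum: t=2:+1/2419200 = 1/2419200; 3j²(2 7 7; -2 2 0) = Δ·Π!·Σ² = 27/1105  (sign -1)
B: Δ: 2! 2! 12! / 17! → 1/185640; sum: t=0:+1/4354560 t=1:−1/1935360 = -1/3483648; 3j²(2 7 7; 1 2 -3) = Δ·Π!·Σ² = 125/12376  (sign -1)
I_A²/I_B² = (27/1105)/(125/12376) = 1512/625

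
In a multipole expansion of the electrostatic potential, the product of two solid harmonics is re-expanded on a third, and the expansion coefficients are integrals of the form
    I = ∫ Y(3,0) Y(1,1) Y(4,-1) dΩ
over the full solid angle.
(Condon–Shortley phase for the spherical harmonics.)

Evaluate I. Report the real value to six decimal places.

m-sum 0 ✓  L=8 even ✓  2≤4≤4 ✓
Π(2lᵢ+1) = 7×3×9 = 189
triangle coeff Δ(3,1,4) = 1/252
Σ_t [0,0]: t=0:+1/36 = 1/36
(3j)²=4/63 [(3 1 4; 0 0 0)], sign=+1
Σ_t [0,0]: t=0:+1/72 = 1/72
(3j)²=5/126 [(3 1 4; 0 1 -1)], sign=-1
⇒ 4πI² = 10/21
I = (-1)√(10/21/(4π)) = -0.19466390

-0.194664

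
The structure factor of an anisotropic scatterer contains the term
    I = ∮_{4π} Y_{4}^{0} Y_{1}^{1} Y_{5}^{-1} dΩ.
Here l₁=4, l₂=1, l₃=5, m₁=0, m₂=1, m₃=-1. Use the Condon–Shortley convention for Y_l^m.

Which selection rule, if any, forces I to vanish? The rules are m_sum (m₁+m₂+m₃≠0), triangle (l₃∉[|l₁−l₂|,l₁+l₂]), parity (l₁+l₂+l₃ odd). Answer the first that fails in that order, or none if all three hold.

m₁+m₂+m₃ = 0 + 1 − 1 = 0  ✓
triangle: |4−1|=3 ≤ l₃=5 ≤ 4+1=5  ✓
parity: l₁+l₂+l₃ = 10 is even  ✓

none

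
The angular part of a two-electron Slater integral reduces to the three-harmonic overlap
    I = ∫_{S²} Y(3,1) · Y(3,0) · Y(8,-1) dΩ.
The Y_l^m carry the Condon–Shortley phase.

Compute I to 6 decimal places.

0.000000

l₃=8 ∉ [0,6] — triangle fails ⇒ I = 0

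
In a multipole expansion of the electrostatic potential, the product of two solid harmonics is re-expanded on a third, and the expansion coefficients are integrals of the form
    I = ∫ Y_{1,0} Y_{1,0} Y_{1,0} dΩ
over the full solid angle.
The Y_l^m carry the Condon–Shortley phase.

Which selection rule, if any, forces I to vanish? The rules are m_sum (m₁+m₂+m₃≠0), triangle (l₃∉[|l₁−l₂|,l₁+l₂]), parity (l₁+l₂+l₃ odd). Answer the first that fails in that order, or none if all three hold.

azimuthal sum: 0 + 0 + 0 = 0  ✓
0 ≤ 1 ≤ 2 (triangle on l)  ✓
L = 1 + 1 + 1 = 3 (odd)  ✗

parity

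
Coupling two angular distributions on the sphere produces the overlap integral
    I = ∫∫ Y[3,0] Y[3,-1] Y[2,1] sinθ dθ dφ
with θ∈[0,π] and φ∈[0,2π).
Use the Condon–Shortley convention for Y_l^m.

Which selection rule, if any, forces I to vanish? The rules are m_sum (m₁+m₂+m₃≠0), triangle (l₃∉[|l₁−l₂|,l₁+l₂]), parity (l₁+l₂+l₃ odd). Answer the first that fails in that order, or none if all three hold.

none

azimuthal sum: 0 − 1 + 1 = 0  ✓
0 ≤ 2 ≤ 6 (triangle on l)  ✓
L = 3 + 3 + 2 = 8 (even)  ✓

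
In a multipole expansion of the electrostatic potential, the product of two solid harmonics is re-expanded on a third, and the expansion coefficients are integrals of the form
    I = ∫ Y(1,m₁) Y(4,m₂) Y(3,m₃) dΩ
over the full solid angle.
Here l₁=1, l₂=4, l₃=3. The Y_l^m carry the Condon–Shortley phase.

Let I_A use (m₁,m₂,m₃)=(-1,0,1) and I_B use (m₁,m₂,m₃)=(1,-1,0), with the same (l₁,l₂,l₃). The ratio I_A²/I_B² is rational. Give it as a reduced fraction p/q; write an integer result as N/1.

Same 1,4,3: normalisation and zero-m 3j drop out of the ratio.
A: Δ: 2! 0! 6! / 9! → 1/252; sum: t=2:+1/96 = 1/96; 3j²(1 4 3; -1 0 1) = Δ·Π!·Σ² = 1/42  (sign +1)
B: Δ: 2! 0! 6! / 9! → 1/252; sum: t=0:+1/72 = 1/72; 3j²(1 4 3; 1 -1 0) = Δ·Π!·Σ² = 5/126  (sign -1)
I_A²/I_B² = (1/42)/(5/126) = 3/5

3/5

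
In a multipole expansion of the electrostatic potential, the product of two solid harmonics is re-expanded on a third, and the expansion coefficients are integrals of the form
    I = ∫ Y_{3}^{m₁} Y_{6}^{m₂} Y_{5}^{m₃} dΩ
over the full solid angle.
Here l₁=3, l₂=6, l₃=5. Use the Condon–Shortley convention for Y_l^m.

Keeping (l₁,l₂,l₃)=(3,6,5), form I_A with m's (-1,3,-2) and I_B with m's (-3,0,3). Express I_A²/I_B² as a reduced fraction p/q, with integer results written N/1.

l's match ⇒ only the (l;m) 3-j factors differ between A and B.
A: triangle coeff Δ(3,6,5) = 1/675675; Σ_t [2,4]: t=2:+1/40320 t=3:−1/8640 t=4:+1/34560 = -1/16128; (3j)²=18/1001 [(3 6 5; -1 3 -2)], sign=+1
B: triangle coeff Δ(3,6,5) = 1/675675; Σ_t [4,4]: t=4:+1/69120 = 1/69120; (3j)²=4/429 [(3 6 5; -3 0 3)], sign=+1
I_A²/I_B² = (18/1001)/(4/429) = 27/14

27/14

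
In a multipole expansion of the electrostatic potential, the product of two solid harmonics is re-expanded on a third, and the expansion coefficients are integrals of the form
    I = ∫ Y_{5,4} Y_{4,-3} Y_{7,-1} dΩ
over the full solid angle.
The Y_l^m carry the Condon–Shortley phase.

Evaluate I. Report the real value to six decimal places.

0.090705

Checks pass: Σm=0; 16 even; l₃=7∈[1,9].
(2·5+1)(2·4+1)(2·7+1) = 1485
Δ: 2! 8! 6! / 17! → 1/6126120
sum: t=0:+1/69120 t=1:−1/20736 t=2:+1/69120 = -1/51840
3j²(5 4 7; 0 0 0) = Δ·Π!·Σ² = 280/21879  (sign +1)
sum: t=0:+1/1209600 t=1:−1/29030400 = 23/29030400
3j²(5 4 7; 4 -3 -1) = Δ·Π!·Σ² = 529/97240  (sign +1)
combine: 4πI² = 1485·280/21879·529/97240 = 55545/537251
take √, sign +1: I = 0.09070452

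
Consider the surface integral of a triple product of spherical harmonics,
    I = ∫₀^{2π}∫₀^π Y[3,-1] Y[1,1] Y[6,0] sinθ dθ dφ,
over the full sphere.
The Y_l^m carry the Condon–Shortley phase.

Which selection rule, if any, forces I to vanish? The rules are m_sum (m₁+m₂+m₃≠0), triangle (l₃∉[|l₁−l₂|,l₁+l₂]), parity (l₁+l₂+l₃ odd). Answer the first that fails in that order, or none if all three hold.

triangle

azimuthal sum: -1 + 1 + 0 = 0  ✓
2 ≤ 6 ≤ 4 (triangle on l)  ✗
L = 3 + 1 + 6 = 10 (even)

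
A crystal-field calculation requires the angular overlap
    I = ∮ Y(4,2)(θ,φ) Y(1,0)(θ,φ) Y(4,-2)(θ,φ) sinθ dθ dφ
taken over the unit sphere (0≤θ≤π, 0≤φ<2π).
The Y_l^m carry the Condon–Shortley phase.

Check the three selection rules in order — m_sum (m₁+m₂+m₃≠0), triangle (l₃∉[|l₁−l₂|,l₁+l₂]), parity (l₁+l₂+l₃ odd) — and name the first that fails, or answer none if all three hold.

parity

Σmᵢ = 0  ✓
l₃∈[|l₁−l₂|,l₁+l₂]=[3,5], have l₃=4  ✓
Σlᵢ = 9 ⇒ odd  ✗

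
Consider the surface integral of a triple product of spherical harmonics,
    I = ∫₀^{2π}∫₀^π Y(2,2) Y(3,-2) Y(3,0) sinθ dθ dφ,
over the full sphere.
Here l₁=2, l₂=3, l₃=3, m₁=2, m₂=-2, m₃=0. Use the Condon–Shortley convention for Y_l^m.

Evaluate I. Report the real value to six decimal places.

-0.188063

m-sum 0 ✓  L=8 even ✓  1≤3≤5 ✓
Π(2lᵢ+1) = 5×7×7 = 245
triangle coeff Δ(2,3,3) = 1/3780
Σ_t [0,2]: t=0:+1/24 t=1:−1/4 t=2:+1/24 = -1/6
(3j)²=4/105 [(2 3 3; 0 0 0)], sign=+1
Σ_t [0,0]: t=0:+1/24 = 1/24
(3j)²=1/21 [(2 3 3; 2 -2 0)], sign=-1
⇒ 4πI² = 4/9
I = (-1)√(4/9/(4π)) = -0.18806319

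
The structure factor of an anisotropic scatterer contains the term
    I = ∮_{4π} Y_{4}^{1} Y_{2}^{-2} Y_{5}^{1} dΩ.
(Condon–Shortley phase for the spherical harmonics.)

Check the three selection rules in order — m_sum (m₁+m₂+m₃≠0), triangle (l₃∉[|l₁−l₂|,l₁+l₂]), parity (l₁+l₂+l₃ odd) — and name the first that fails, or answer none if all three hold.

azimuthal sum: 1 − 2 + 1 = 0  ✓
2 ≤ 5 ≤ 6 (triangle on l)  ✓
L = 4 + 2 + 5 = 11 (odd)  ✗

parity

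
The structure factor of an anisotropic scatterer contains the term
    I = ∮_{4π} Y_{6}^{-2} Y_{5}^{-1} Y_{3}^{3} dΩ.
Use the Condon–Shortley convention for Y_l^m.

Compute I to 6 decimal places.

-0.174062

Checks pass: Σm=0; 14 even; l₃=3∈[1,11].
(2·6+1)(2·5+1)(2·3+1) = 1001
Δ: 8! 4! 2! / 15! → 1/675675
sum: t=3:−1/8640 t=4:+1/2304 t=5:−1/8640 = 7/34560
3j²(6 5 3; 0 0 0) = Δ·Π!·Σ² = 7/429  (sign -1)
sum: t=4:+1/27648 = 1/27648
3j²(6 5 3; -2 -1 3) = Δ·Π!·Σ² = 10/429  (sign +1)
combine: 4πI² = 1001·7/429·10/429 = 490/1287
take √, sign -1: I = -0.17406195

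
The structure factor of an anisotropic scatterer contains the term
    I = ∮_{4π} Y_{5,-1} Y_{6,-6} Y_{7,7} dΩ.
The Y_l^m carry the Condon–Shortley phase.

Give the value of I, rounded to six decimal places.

Rules hold: Σm=0, L=18 even, 1≤7≤11.
N = 11·13·15 = 2145
Δ = 4!·6!·8!/19! = 1/174594420
Racah Σ t=0..4: t=0:+1/4147200 t=1:−1/207360 t=2:+1/82944 t=3:−1/207360 t=4:+1/4147200 = 1/345600
⇒ 3j(5 6 7; 0 0 0)² = 420/46189, sgn -1
Racah Σ t=0..0: t=0:+1/696729600 = 1/696729600
⇒ 3j(5 6 7; -1 -6 7)² = 11/1292, sgn +1
4πI² = N·(3j₀)²·(3jₘ)² = 17325/104329
I = -1·√(0.166061/4π) = -0.11495534

-0.114955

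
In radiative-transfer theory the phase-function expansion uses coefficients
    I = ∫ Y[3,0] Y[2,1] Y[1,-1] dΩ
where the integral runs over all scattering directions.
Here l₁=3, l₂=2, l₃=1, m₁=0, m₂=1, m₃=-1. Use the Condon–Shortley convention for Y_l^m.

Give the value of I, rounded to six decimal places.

Checks pass: Σm=0; 6 even; l₃=1∈[1,5].
(2·3+1)(2·2+1)(2·1+1) = 105
Δ: 4! 2! 0! / 7! → 1/105
sum: t=2:+1/4 = 1/4
3j²(3 2 1; 0 0 0) = Δ·Π!·Σ² = 3/35  (sign -1)
sum: t=3:−1/12 = -1/12
3j²(3 2 1; 0 1 -1) = Δ·Π!·Σ² = 1/35  (sign -1)
combine: 4πI² = 105·3/35·1/35 = 9/35
take √, sign +1: I = 0.14304817

0.143048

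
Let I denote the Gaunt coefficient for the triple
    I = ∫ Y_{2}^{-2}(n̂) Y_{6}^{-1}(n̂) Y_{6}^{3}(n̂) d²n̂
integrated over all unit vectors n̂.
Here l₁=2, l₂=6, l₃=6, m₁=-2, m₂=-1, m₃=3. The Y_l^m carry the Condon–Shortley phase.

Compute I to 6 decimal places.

Checks pass: Σm=0; 14 even; l₃=6∈[4,8].
(2·2+1)(2·6+1)(2·6+1) = 845
Δ: 2! 2! 10! / 15! → 1/90090
sum: t=0:+1/69120 t=1:−1/14400 t=2:+1/69120 = -7/172800
3j²(2 6 6; 0 0 0) = Δ·Π!·Σ² = 14/715  (sign -1)
sum: t=2:+1/120960 = 1/120960
3j²(2 6 6; -2 -1 3) = Δ·Π!·Σ² = 24/1001  (sign -1)
combine: 4πI² = 845·14/715·24/1001 = 48/121
take √, sign +1: I = 0.17767364

0.177674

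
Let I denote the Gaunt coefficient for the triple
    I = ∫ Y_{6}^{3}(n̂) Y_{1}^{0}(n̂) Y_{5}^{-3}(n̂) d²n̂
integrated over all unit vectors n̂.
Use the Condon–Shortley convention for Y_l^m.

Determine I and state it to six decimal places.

-0.212310

m-sum 0 ✓  L=12 even ✓  5≤5≤7 ✓
Π(2lᵢ+1) = 13×3×11 = 429
triangle coeff Δ(6,1,5) = 1/858
Σ_t [1,1]: t=1:−1/14400 = -1/14400
(3j)²=6/143 [(6 1 5; 0 0 0)], sign=+1
Σ_t [1,1]: t=1:−1/80640 = -1/80640
(3j)²=9/286 [(6 1 5; 3 0 -3)], sign=-1
⇒ 4πI² = 81/143
I = (-1)√(81/143/(4π)) = -0.21230956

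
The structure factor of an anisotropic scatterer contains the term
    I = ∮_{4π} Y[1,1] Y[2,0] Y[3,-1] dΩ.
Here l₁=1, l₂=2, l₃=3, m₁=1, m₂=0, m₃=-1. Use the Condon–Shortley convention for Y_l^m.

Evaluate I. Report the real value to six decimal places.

Checks pass: Σm=0; 6 even; l₃=3∈[1,3].
(2·1+1)(2·2+1)(2·3+1) = 105
Δ: 0! 2! 4! / 7! → 1/105
sum: t=0:+1/4 = 1/4
3j²(1 2 3; 0 0 0) = Δ·Π!·Σ² = 3/35  (sign -1)
sum: t=0:+1/8 = 1/8
3j²(1 2 3; 1 0 -1) = Δ·Π!·Σ² = 2/35  (sign +1)
combine: 4πI² = 105·3/35·2/35 = 18/35
take √, sign -1: I = -0.20230066

-0.202301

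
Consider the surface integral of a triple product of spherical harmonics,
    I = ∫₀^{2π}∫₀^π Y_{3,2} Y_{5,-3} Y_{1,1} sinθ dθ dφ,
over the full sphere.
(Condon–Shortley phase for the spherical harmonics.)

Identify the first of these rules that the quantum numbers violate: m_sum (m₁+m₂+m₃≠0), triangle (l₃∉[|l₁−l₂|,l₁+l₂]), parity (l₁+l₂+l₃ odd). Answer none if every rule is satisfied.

azimuthal sum: 2 − 3 + 1 = 0  ✓
2 ≤ 1 ≤ 8 (triangle on l)  ✗
L = 3 + 5 + 1 = 9 (odd)

triangle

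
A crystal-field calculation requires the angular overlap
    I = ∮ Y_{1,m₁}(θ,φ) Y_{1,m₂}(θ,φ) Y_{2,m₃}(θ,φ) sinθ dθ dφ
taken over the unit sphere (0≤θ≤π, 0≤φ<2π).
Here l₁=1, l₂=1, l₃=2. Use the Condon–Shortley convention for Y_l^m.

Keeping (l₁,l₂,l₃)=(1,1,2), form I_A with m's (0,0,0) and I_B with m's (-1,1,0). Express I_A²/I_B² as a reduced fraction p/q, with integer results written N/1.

Shared (l₁,l₂,l₃)=(1,1,2): N and (l;000)² cancel in I_A²/I_B².
A: Δ = 0!·2!·2!/5! = 1/30; Racah Σ t=0..0: t=0:+1/1 = 1/1; ⇒ 3j(1 1 2; 0 0 0)² = 2/15, sgn +1
B: Δ = 0!·2!·2!/5! = 1/30; Racah Σ t=0..0: t=0:+1/4 = 1/4; ⇒ 3j(1 1 2; -1 1 0)² = 1/30, sgn +1
I_A²/I_B² = (2/15)/(1/30) = 4/1

4/1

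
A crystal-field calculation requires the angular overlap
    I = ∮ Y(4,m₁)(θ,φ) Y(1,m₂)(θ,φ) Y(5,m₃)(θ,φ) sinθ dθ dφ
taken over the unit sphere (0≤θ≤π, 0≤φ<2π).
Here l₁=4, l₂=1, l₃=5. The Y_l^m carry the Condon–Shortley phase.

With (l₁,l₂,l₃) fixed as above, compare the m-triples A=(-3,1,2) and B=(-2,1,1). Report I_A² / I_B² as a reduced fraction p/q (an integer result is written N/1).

1/2

Same 4,1,5: normalisation and zero-m 3j drop out of the ratio.
A: Δ: 0! 8! 2! / 11! → 1/495; sum: t=0:+1/10080 = 1/10080; 3j²(4 1 5; -3 1 2) = Δ·Π!·Σ² = 1/165  (sign -1)
B: Δ: 0! 8! 2! / 11! → 1/495; sum: t=0:+1/2880 = 1/2880; 3j²(4 1 5; -2 1 1) = Δ·Π!·Σ² = 2/165  (sign +1)
I_A²/I_B² = (1/165)/(2/165) = 1/2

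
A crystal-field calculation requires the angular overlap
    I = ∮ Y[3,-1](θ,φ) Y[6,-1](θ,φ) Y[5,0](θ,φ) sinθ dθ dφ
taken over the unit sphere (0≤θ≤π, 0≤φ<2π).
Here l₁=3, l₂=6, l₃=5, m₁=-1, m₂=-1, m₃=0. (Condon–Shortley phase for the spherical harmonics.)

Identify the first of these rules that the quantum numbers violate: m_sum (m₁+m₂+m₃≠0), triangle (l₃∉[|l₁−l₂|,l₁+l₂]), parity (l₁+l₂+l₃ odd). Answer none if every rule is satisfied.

m₁+m₂+m₃ = -1 − 1 + 0 = -2  ✗
triangle: |3−6|=3 ≤ l₃=5 ≤ 3+6=9
parity: l₁+l₂+l₃ = 14 is even

m_sum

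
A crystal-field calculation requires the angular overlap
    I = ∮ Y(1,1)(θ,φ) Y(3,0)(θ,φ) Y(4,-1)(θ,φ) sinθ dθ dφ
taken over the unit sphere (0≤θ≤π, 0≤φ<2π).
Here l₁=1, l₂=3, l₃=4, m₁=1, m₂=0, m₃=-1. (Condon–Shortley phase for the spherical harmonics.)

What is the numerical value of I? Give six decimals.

-0.194664

Rules hold: Σm=0, L=8 even, 2≤4≤4.
N = 3·7·9 = 189
Δ = 0!·2!·6!/9! = 1/252
Racah Σ t=0..0: t=0:+1/36 = 1/36
⇒ 3j(1 3 4; 0 0 0)² = 4/63, sgn +1
Racah Σ t=0..0: t=0:+1/72 = 1/72
⇒ 3j(1 3 4; 1 0 -1)² = 5/126, sgn -1
4πI² = N·(3j₀)²·(3jₘ)² = 10/21
I = -1·√(0.47619/4π) = -0.19466390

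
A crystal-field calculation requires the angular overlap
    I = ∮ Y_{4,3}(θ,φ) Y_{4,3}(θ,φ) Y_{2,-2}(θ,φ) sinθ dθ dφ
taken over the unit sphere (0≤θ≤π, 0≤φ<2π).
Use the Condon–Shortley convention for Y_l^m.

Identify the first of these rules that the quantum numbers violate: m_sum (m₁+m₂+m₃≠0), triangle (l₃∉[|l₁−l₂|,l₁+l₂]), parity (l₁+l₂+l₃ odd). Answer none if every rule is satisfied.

m₁+m₂+m₃ = 3 + 3 − 2 = 4  ✗
triangle: |4−4|=0 ≤ l₃=2 ≤ 4+4=8
parity: l₁+l₂+l₃ = 10 is even

m_sum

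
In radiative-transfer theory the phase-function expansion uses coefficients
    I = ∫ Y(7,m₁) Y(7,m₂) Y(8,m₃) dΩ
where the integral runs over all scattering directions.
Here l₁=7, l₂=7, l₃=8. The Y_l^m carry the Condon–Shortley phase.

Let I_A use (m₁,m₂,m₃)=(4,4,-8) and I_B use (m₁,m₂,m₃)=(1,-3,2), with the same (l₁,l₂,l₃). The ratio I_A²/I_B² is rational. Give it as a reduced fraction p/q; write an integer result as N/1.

Same 7,7,8: normalisation and zero-m 3j drop out of the ratio.
A: Δ: 6! 8! 8! / 23! → 1/22086194130; sum: t=3:−1/58525286400 = -1/58525286400; 3j²(7 7 8; 4 4 -8) = Δ·Π!·Σ² = 825/52003  (sign -1)
B: Δ: 6! 8! 8! / 23! → 1/22086194130; sum: t=0:+1/597196800 t=1:−1/62208000 t=2:+1/39813120 t=3:−1/130636800 t=4:+1/2786918400 = 143/41803776000; 3j²(7 7 8; 1 -3 2) = Δ·Π!·Σ² = 26/7429  (sign +1)
I_A²/I_B² = (825/52003)/(26/7429) = 825/182

825/182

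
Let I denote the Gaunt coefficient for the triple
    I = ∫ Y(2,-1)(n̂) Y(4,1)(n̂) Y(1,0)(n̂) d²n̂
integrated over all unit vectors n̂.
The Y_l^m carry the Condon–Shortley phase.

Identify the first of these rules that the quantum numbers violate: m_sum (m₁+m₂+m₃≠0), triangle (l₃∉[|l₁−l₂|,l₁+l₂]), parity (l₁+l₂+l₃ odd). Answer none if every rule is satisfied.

triangle

m₁+m₂+m₃ = -1 + 1 + 0 = 0  ✓
triangle: |2−4|=2 ≤ l₃=1 ≤ 2+4=6  ✗
parity: l₁+l₂+l₃ = 7 is odd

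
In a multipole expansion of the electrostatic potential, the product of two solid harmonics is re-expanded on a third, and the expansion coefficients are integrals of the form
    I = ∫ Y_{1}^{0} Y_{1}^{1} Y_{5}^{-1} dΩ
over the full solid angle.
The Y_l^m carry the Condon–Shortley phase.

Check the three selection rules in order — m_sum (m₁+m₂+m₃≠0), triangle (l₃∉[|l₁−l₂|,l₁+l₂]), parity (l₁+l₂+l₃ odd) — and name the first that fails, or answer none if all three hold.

m₁+m₂+m₃ = 0 + 1 − 1 = 0  ✓
triangle: |1−1|=0 ≤ l₃=5 ≤ 1+1=2  ✗
parity: l₁+l₂+l₃ = 7 is odd

triangle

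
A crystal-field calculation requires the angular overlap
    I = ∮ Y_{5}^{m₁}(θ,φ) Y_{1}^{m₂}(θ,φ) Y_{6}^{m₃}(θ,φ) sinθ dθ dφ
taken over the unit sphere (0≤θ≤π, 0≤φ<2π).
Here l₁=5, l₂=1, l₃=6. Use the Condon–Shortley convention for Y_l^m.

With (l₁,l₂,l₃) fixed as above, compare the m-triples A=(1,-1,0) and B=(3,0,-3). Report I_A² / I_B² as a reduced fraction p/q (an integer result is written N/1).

Shared (l₁,l₂,l₃)=(5,1,6): N and (l;000)² cancel in I_A²/I_B².
A: Δ = 0!·10!·2!/13! = 1/858; Racah Σ t=0..0: t=0:+1/34560 = 1/34560; ⇒ 3j(5 1 6; 1 -1 0)² = 5/286, sgn +1
B: Δ = 0!·10!·2!/13! = 1/858; Racah Σ t=0..0: t=0:+1/80640 = 1/80640; ⇒ 3j(5 1 6; 3 0 -3)² = 9/286, sgn -1
I_A²/I_B² = (5/286)/(9/286) = 5/9

5/9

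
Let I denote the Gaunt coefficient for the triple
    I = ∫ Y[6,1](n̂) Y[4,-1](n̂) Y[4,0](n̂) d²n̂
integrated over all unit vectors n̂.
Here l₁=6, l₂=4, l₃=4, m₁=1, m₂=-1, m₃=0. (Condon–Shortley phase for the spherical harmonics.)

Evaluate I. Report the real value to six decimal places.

-0.103072

Checks pass: Σm=0; 14 even; l₃=4∈[2,10].
(2·6+1)(2·4+1)(2·4+1) = 1053
Δ: 6! 6! 2! / 15! → 1/1261260
sum: t=2:+1/4608 t=3:−1/1296 t=4:+1/4608 = -7/20736
3j²(6 4 4; 0 0 0) = Δ·Π!·Σ² = 20/1287  (sign -1)
sum: t=1:−1/11520 t=2:+1/1728 t=3:−1/3456 = 7/34560
3j²(6 4 4; 1 -1 0) = Δ·Π!·Σ² = 7/858  (sign +1)
combine: 4πI² = 1053·20/1287·7/858 = 210/1573
take √, sign -1: I = -0.10307192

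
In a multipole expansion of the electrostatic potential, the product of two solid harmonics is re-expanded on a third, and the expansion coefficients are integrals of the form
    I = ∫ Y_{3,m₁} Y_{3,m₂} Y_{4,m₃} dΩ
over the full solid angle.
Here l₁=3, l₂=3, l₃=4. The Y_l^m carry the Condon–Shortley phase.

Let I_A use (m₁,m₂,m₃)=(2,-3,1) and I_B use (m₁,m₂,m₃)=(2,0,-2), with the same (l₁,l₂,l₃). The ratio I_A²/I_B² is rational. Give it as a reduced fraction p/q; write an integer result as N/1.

Shared (l₁,l₂,l₃)=(3,3,4): N and (l;000)² cancel in I_A²/I_B².
A: Δ = 2!·4!·4!/11! = 1/34650; Racah Σ t=0..0: t=0:+1/288 = 1/288; ⇒ 3j(3 3 4; 2 -3 1)² = 5/231, sgn -1
B: Δ = 2!·4!·4!/11! = 1/34650; Racah Σ t=0..1: t=0:+1/72 t=1:−1/96 = 1/288; ⇒ 3j(3 3 4; 2 0 -2)² = 1/462, sgn +1
I_A²/I_B² = (5/231)/(1/462) = 10/1

10/1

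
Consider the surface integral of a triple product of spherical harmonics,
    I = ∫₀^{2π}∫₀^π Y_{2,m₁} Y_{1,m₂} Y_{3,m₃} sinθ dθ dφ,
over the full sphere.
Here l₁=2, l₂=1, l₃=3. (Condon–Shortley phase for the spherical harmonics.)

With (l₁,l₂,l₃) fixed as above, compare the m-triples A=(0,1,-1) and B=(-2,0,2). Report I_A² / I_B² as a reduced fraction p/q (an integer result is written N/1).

Shared (l₁,l₂,l₃)=(2,1,3): N and (l;000)² cancel in I_A²/I_B².
A: Δ = 0!·4!·2!/7! = 1/105; Racah Σ t=0..0: t=0:+1/8 = 1/8; ⇒ 3j(2 1 3; 0 1 -1)² = 2/35, sgn +1
B: Δ = 0!·4!·2!/7! = 1/105; Racah Σ t=0..0: t=0:+1/24 = 1/24; ⇒ 3j(2 1 3; -2 0 2)² = 1/21, sgn -1
I_A²/I_B² = (2/35)/(1/21) = 6/5

6/5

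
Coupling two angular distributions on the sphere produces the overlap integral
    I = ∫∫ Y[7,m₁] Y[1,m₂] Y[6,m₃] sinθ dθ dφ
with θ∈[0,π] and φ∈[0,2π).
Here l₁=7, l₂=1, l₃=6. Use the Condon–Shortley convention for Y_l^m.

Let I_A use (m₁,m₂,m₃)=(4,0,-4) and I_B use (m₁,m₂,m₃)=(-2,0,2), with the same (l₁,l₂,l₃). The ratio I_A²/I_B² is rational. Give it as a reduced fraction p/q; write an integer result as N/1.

l's match ⇒ only the (l;m) 3-j factors differ between A and B.
A: triangle coeff Δ(7,1,6) = 1/1365; Σ_t [1,1]: t=1:−1/7257600 = -1/7257600; (3j)²=11/455 [(7 1 6; 4 0 -4)], sign=-1
B: triangle coeff Δ(7,1,6) = 1/1365; Σ_t [1,1]: t=1:−1/967680 = -1/967680; (3j)²=3/91 [(7 1 6; -2 0 2)], sign=-1
I_A²/I_B² = (11/455)/(3/91) = 11/15

11/15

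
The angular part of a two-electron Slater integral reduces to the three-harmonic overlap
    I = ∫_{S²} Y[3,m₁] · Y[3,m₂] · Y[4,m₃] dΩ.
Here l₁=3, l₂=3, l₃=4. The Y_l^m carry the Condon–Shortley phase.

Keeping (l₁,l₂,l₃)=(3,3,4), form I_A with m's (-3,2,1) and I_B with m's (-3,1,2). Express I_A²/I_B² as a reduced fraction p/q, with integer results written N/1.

5/9

Same 3,3,4: normalisation and zero-m 3j drop out of the ratio.
A: Δ: 2! 4! 4! / 11! → 1/34650; sum: t=2:+1/288 = 1/288; 3j²(3 3 4; -3 2 1) = Δ·Π!·Σ² = 5/231  (sign -1)
B: Δ: 2! 4! 4! / 11! → 1/34650; sum: t=2:+1/192 = 1/192; 3j²(3 3 4; -3 1 2) = Δ·Π!·Σ² = 3/77  (sign +1)
I_A²/I_B² = (5/231)/(3/77) = 5/9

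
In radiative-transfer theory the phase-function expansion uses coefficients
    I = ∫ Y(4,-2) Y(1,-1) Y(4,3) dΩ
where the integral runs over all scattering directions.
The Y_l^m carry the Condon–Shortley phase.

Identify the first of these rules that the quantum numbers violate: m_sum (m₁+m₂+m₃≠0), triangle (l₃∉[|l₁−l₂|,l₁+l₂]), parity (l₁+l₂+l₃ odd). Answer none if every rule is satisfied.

parity

m₁+m₂+m₃ = -2 − 1 + 3 = 0  ✓
triangle: |4−1|=3 ≤ l₃=4 ≤ 4+1=5  ✓
parity: l₁+l₂+l₃ = 9 is odd  ✗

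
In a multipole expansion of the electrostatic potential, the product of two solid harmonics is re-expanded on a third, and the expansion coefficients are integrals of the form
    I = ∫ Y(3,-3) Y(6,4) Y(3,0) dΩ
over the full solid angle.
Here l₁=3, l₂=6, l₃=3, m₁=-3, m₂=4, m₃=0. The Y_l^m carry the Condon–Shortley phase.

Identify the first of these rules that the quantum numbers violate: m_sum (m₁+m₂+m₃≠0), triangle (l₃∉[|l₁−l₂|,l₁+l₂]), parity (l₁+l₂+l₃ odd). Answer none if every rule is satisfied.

m_sum

m₁+m₂+m₃ = -3 + 4 + 0 = 1  ✗
triangle: |3−6|=3 ≤ l₃=3 ≤ 3+6=9
parity: l₁+l₂+l₃ = 12 is even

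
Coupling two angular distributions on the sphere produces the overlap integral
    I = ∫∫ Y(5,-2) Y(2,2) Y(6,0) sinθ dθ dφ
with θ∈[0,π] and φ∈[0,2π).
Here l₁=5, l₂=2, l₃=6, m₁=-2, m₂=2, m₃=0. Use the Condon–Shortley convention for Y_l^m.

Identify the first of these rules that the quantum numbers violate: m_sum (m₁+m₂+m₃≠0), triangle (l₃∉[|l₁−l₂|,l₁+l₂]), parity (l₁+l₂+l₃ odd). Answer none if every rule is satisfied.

azimuthal sum: -2 + 2 + 0 = 0  ✓
3 ≤ 6 ≤ 7 (triangle on l)  ✓
L = 5 + 2 + 6 = 13 (odd)  ✗

parity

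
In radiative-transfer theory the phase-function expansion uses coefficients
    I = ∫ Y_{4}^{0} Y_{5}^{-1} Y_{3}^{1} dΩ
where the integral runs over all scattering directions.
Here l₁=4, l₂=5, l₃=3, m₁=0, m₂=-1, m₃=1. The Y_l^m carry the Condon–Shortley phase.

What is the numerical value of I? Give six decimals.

-0.086020

Rules hold: Σm=0, L=12 even, 1≤3≤9.
N = 9·11·7 = 693
Δ = 6!·2!·4!/13! = 1/180180
Racah Σ t=2..4: t=2:+1/576 t=3:−1/144 t=4:+1/576 = -1/288
⇒ 3j(4 5 3; 0 0 0)² = 20/1001, sgn +1
Racah Σ t=2..4: t=2:+1/384 t=3:−1/216 t=4:+1/2304 = -11/6912
⇒ 3j(4 5 3; 0 -1 1)² = 11/1638, sgn -1
4πI² = N·(3j₀)²·(3jₘ)² = 110/1183
I = -1·√(0.0929839/4π) = -0.08601992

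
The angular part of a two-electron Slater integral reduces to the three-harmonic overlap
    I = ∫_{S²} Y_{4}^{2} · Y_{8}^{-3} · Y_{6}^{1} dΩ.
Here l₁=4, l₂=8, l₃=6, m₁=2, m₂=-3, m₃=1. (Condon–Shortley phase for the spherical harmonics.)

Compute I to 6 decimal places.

Rules hold: Σm=0, L=18 even, 4≤6≤12.
N = 9·17·13 = 1989
Δ = 6!·2!·10!/19! = 1/23279256
Racah Σ t=2..4: t=2:+1/1658880 t=3:−1/518400 t=4:+1/1658880 = -1/1382400
⇒ 3j(4 8 6; 0 0 0)² = 504/46189, sgn -1
Racah Σ t=0..2: t=0:+1/20736000 t=1:−1/2073600 t=2:+1/2903040 = -13/145152000
⇒ 3j(4 8 6; 2 -3 1)² = 13/9044, sgn +1
4πI² = N·(3j₀)²·(3jₘ)² = 2106/67507
I = -1·√(0.0311968/4π) = -0.04982529

-0.049825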